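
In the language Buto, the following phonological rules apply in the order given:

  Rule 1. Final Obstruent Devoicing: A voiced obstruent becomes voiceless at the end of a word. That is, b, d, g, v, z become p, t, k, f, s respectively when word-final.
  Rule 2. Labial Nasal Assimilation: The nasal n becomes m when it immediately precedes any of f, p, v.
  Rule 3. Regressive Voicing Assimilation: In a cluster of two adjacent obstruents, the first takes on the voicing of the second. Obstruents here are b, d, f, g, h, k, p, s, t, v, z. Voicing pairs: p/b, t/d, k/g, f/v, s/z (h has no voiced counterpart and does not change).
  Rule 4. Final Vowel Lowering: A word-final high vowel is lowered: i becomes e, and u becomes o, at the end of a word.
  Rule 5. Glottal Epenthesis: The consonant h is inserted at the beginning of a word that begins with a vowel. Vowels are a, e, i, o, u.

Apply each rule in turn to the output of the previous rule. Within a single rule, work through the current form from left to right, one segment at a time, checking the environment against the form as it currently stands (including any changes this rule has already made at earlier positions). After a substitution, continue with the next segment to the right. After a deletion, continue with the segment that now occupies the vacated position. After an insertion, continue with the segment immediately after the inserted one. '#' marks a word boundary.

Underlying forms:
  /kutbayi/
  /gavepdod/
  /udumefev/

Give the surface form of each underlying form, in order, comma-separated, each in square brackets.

/kutbayi/:
  Rule 1 Final Obstruent Devoicing: no change — [kutbayi]
  Rule 2 Labial Nasal Assimilation: no change — [kutbayi]
  Rule 3 Regressive Voicing Assimilation: [kutbayi] → [kudbayi]
  Rule 4 Final Vowel Lowering: [kudbayi] → [kudbaye]
  Rule 5 Glottal Epenthesis: no change — [kudbaye]
/gavepdod/:
  Rule 1 Final Obstruent Devoicing: [gavepdod] → [gavepdot]
  Rule 2 Labial Nasal Assimilation: no change — [gavepdot]
  Rule 3 Regressive Voicing Assimilation: [gavepdot] → [gavebdot]
  Rule 4 Final Vowel Lowering: no change — [gavebdot]
  Rule 5 Glottal Epenthesis: no change — [gavebdot]
/udumefev/:
  Rule 1 Final Obstruent Devoicing: [udumefev] → [udumefef]
  Rule 2 Labial Nasal Assimilation: no change — [udumefef]
  Rule 3 Regressive Voicing Assimilation: no change — [udumefef]
  Rule 4 Final Vowel Lowering: no change — [udumefef]
  Rule 5 Glottal Epenthesis: [udumefef] → [hudumefef]

[kudbaye], [gavebdot], [hudumefef]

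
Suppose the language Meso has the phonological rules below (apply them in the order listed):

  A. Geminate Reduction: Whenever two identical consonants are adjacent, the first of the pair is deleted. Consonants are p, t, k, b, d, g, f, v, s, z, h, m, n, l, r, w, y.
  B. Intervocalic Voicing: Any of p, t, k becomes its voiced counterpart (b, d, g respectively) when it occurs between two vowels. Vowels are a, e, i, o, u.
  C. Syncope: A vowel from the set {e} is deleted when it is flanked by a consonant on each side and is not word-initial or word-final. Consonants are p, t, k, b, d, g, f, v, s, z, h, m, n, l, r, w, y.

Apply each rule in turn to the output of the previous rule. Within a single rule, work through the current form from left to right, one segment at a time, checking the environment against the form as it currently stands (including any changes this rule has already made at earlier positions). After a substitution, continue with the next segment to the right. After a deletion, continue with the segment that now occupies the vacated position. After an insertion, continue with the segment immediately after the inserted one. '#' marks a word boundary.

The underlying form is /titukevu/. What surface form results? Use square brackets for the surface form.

[tidugvu]

A Geminate Reduction: no change — [titukevu]
B Intervocalic Voicing: [titukevu] → [tidugevu]
C Syncope: [tidugevu] → [tidugvu]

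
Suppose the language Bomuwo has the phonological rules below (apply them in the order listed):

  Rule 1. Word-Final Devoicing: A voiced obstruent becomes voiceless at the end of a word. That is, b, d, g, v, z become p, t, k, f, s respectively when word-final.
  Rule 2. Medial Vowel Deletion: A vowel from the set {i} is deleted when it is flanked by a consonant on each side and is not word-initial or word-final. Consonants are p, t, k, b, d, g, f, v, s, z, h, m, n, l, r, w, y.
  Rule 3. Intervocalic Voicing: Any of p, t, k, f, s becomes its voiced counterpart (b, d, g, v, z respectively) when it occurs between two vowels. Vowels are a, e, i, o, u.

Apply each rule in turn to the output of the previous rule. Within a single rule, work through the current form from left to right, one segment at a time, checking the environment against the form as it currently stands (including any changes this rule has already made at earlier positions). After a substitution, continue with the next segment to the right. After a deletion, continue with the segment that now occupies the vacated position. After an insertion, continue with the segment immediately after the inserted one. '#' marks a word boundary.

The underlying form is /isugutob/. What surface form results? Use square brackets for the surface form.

Rule 1 Word-Final Devoicing: [isugutob] → [isugutop]
Rule 2 Medial Vowel Deletion: no change — [isugutop]
Rule 3 Intervocalic Voicing: [isugutop] → [izugudop]

[izugudop]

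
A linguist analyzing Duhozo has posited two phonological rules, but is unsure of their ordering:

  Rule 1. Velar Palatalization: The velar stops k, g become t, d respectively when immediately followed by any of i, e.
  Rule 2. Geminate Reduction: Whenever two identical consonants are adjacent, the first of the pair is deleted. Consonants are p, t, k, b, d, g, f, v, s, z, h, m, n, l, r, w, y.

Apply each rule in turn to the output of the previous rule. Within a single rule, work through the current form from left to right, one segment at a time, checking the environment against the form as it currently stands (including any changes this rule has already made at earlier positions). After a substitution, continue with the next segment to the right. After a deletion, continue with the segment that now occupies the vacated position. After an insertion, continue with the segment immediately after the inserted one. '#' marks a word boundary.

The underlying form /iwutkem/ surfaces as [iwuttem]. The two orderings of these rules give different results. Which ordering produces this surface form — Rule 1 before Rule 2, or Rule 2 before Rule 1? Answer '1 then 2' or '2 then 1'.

2 then 1

Order 1 then 2:
  1 Velar Palatalization: [iwutkem] → [iwuttem]
  2 Geminate Reduction: [iwuttem] → [iwutem]
  result: [iwutem]
Order 2 then 1:
  2 Geminate Reduction: no change — [iwutkem]
  1 Velar Palatalization: [iwutkem] → [iwuttem]
  result: [iwuttem]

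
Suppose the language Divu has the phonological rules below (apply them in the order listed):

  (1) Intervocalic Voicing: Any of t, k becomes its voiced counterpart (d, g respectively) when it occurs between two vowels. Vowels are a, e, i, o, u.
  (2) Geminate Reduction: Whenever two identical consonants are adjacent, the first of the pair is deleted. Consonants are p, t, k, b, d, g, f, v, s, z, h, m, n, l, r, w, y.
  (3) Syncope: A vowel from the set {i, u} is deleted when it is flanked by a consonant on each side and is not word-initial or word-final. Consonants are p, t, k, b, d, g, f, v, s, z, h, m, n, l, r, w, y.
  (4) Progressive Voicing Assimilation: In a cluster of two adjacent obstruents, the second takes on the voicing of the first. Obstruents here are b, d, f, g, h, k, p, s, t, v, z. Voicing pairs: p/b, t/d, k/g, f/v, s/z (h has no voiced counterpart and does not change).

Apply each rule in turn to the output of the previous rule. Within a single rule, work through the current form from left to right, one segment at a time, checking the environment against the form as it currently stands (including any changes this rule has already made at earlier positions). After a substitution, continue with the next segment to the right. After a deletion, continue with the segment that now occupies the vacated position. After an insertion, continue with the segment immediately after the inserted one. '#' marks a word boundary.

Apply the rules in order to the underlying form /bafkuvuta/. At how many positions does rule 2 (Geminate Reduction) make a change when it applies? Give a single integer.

(1) Intervocalic Voicing: [bafkuvuta] → [bafkuvuda]
(2) Geminate Reduction: no change — [bafkuvuda]
(3) Syncope: [bafkuvuda] → [bafkvda]
(4) Progressive Voicing Assimilation: [bafkvda] → [bafkfta]
Rule 2 changed 0 position(s).

0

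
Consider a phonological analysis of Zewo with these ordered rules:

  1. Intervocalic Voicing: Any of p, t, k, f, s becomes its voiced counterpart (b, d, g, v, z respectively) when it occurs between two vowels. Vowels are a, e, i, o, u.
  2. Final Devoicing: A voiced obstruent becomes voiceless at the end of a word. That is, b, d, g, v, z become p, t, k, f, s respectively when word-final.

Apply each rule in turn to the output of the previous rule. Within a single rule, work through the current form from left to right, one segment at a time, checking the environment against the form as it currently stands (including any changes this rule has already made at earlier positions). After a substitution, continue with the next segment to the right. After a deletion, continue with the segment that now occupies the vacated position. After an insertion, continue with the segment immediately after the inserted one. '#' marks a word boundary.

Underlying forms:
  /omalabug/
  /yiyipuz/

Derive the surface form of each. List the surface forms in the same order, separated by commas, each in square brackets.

/omalabug/:
  1 Intervocalic Voicing: no change — [omalabug]
  2 Final Devoicing: [omalabug] → [omalabuk]
/yiyipuz/:
  1 Intervocalic Voicing: [yiyipuz] → [yiyibuz]
  2 Final Devoicing: [yiyibuz] → [yiyibus]

[omalabuk], [yiyibus]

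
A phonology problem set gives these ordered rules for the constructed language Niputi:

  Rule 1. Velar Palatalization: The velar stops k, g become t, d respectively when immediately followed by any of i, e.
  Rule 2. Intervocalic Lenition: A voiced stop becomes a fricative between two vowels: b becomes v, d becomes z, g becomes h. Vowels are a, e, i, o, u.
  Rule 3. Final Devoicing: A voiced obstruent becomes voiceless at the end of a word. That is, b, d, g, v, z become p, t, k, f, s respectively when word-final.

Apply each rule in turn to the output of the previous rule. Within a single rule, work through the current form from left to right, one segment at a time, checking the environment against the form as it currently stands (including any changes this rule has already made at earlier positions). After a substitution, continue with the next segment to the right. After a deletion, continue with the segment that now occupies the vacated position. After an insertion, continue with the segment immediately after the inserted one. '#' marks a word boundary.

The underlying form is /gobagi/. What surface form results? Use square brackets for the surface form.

[govazi]

Rule 1 Velar Palatalization: [gobagi] → [gobadi]
Rule 2 Intervocalic Lenition: [gobadi] → [govazi]
Rule 3 Final Devoicing: no change — [govazi]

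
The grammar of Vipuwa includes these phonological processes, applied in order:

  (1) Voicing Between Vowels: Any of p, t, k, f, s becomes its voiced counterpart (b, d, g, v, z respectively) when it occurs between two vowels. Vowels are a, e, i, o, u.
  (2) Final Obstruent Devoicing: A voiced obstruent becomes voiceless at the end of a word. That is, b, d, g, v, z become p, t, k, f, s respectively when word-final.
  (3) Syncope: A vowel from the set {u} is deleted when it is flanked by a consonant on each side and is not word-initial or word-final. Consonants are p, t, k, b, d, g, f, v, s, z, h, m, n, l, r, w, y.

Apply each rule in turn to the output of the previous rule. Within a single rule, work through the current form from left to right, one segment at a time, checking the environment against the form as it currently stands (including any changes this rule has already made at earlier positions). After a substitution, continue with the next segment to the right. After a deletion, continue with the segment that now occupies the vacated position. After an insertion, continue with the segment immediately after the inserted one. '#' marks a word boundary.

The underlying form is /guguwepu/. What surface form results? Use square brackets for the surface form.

[ggwebu]

(1) Voicing Between Vowels: [guguwepu] → [guguwebu]
(2) Final Obstruent Devoicing: no change — [guguwebu]
(3) Syncope: [guguwebu] → [ggwebu]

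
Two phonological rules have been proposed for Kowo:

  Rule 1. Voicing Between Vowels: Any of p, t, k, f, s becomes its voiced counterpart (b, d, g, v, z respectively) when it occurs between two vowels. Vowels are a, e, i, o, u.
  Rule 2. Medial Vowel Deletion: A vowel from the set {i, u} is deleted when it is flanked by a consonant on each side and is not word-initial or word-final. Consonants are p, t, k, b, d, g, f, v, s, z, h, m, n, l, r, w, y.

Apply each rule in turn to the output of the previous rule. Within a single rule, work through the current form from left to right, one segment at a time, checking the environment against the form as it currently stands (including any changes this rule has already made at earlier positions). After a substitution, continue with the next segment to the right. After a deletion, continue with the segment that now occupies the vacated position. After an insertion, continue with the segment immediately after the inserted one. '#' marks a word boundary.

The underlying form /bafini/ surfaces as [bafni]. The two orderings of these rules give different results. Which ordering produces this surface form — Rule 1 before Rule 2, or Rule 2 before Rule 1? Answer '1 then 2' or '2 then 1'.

2 then 1

Order 1 then 2:
  1 Voicing Between Vowels: [bafini] → [bavini]
  2 Medial Vowel Deletion: [bavini] → [bavni]
  result: [bavni]
Order 2 then 1:
  2 Medial Vowel Deletion: [bafini] → [bafni]
  1 Voicing Between Vowels: no change — [bafni]
  result: [bafni]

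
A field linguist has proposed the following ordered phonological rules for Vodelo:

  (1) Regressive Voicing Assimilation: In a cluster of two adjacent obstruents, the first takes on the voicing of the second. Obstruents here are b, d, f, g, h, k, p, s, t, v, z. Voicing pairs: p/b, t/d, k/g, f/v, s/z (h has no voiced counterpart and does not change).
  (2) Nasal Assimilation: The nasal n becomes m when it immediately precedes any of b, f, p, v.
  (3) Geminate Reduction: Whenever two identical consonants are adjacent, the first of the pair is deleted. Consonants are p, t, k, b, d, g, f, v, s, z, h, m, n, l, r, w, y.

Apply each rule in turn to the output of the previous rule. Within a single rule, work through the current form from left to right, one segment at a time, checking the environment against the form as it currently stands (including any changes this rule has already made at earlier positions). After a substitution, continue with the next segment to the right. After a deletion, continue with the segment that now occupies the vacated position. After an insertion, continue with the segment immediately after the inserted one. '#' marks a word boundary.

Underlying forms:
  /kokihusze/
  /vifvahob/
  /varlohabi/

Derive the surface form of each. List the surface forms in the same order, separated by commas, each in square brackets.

[kokihuze], [vivahob], [varlohabi]

/kokihusze/:
  (1) Regressive Voicing Assimilation: [kokihusze] → [kokihuzze]
  (2) Nasal Assimilation: no change — [kokihuzze]
  (3) Geminate Reduction: [kokihuzze] → [kokihuze]
/vifvahob/:
  (1) Regressive Voicing Assimilation: [vifvahob] → [vivvahob]
  (2) Nasal Assimilation: no change — [vivvahob]
  (3) Geminate Reduction: [vivvahob] → [vivahob]
/varlohabi/:
  (1) Regressive Voicing Assimilation: no change — [varlohabi]
  (2) Nasal Assimilation: no change — [varlohabi]
  (3) Geminate Reduction: no change — [varlohabi]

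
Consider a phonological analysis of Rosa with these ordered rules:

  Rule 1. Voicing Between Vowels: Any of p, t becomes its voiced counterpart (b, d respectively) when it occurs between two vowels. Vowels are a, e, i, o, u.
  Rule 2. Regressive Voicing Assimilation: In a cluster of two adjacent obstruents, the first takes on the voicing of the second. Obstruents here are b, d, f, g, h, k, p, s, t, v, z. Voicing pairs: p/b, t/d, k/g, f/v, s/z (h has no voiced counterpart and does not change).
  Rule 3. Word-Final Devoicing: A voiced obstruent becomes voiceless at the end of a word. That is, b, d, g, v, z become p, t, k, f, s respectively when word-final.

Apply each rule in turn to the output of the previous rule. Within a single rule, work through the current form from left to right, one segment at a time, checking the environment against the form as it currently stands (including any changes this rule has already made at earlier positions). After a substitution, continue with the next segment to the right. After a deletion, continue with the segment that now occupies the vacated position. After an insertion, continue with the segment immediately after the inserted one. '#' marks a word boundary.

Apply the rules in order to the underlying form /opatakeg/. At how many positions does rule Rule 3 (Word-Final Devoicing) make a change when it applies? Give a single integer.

Rule 1 Voicing Between Vowels: [opatakeg] → [obadakeg]
Rule 2 Regressive Voicing Assimilation: no change — [obadakeg]
Rule 3 Word-Final Devoicing: [obadakeg] → [obadakek]
Rule Rule 3 changed 1 position(s).

1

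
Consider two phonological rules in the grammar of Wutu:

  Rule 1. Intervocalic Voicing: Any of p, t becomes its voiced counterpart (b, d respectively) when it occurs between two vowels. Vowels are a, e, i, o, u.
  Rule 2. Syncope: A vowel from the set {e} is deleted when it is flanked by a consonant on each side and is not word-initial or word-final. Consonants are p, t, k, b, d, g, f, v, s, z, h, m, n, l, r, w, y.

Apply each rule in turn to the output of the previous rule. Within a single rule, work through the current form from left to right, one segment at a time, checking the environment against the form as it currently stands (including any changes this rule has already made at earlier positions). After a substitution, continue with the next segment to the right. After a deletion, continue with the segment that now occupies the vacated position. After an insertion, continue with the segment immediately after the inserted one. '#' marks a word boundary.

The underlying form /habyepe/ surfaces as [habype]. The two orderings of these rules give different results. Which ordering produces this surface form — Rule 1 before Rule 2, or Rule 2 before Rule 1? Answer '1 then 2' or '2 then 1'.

2 then 1

Order 1 then 2:
  1 Intervocalic Voicing: [habyepe] → [habyebe]
  2 Syncope: [habyebe] → [habybe]
  result: [habybe]
Order 2 then 1:
  2 Syncope: [habyepe] → [habype]
  1 Intervocalic Voicing: no change — [habype]
  result: [habype]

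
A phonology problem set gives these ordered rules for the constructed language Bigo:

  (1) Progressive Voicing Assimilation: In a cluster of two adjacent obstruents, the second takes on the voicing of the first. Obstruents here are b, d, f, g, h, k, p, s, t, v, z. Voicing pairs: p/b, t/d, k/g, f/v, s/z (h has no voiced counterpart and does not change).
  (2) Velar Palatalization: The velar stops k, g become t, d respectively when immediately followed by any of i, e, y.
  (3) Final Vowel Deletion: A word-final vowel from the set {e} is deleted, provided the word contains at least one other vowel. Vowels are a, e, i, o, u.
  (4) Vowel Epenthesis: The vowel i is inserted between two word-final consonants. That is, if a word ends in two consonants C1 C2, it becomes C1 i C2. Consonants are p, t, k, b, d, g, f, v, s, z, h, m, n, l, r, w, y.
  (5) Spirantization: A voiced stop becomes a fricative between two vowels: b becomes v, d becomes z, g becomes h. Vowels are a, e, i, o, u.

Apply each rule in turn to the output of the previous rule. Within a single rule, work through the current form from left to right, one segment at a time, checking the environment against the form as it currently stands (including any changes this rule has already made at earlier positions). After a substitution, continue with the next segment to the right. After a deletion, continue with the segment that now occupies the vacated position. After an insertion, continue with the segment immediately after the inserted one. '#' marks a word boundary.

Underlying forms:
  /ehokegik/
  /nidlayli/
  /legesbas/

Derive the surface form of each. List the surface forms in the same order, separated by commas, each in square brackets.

/ehokegik/:
  (1) Progressive Voicing Assimilation: no change — [ehokegik]
  (2) Velar Palatalization: [ehokegik] → [ehotedik]
  (3) Final Vowel Deletion: no change — [ehotedik]
  (4) Vowel Epenthesis: no change — [ehotedik]
  (5) Spirantization: [ehotedik] → [ehotezik]
/nidlayli/:
  (1) Progressive Voicing Assimilation: no change — [nidlayli]
  (2) Velar Palatalization: no change — [nidlayli]
  (3) Final Vowel Deletion: no change — [nidlayli]
  (4) Vowel Epenthesis: no change — [nidlayli]
  (5) Spirantization: no change — [nidlayli]
/legesbas/:
  (1) Progressive Voicing Assimilation: [legesbas] → [legespas]
  (2) Velar Palatalization: [legespas] → [ledespas]
  (3) Final Vowel Deletion: no change — [ledespas]
  (4) Vowel Epenthesis: no change — [ledespas]
  (5) Spirantization: [ledespas] → [lezespas]

[ehotezik], [nidlayli], [lezespas]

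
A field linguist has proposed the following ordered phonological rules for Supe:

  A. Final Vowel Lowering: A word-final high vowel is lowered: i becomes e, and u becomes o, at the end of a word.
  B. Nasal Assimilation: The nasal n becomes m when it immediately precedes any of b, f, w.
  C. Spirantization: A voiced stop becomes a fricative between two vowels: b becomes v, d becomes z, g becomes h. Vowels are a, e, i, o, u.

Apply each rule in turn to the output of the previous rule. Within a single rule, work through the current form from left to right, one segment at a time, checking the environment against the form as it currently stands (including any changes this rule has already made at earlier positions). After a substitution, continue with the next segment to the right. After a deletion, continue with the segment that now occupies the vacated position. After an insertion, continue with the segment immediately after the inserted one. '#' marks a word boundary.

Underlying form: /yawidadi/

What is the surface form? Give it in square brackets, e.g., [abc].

[yawizaze]

A Final Vowel Lowering: [yawidadi] → [yawidade]
B Nasal Assimilation: no change — [yawidade]
C Spirantization: [yawidade] → [yawizaze]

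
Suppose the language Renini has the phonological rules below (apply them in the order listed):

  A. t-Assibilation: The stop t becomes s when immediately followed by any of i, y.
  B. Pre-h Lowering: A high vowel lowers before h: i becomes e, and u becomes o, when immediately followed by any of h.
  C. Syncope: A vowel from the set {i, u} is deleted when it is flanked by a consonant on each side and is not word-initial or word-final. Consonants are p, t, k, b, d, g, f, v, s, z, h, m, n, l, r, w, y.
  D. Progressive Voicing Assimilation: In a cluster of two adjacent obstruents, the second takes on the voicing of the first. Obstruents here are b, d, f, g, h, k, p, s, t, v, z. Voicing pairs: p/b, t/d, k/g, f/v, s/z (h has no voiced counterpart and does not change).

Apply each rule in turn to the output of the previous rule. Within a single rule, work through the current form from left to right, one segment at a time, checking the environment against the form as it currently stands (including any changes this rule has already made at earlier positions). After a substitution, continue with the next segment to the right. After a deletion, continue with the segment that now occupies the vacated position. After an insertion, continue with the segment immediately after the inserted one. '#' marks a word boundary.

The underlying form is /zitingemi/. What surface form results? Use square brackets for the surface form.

A t-Assibilation: [zitingemi] → [zisingemi]
B Pre-h Lowering: no change — [zisingemi]
C Syncope: [zisingemi] → [zsngemi]
D Progressive Voicing Assimilation: [zsngemi] → [zzngemi]

[zzngemi]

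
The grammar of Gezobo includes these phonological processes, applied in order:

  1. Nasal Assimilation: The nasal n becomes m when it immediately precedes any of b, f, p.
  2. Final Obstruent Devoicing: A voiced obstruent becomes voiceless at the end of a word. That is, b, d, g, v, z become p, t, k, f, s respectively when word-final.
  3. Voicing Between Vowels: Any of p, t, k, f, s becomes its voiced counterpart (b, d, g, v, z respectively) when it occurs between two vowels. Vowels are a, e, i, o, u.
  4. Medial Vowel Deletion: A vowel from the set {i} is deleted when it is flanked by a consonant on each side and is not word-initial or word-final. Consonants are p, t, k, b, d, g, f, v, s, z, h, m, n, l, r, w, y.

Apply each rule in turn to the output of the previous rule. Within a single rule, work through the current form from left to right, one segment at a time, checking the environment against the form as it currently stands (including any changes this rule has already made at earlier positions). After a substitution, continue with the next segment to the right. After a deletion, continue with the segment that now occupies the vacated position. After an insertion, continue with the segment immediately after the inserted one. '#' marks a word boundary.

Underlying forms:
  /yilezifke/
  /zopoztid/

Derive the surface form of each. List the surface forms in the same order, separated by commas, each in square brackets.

[ylezfke], [zoboztt]

/yilezifke/:
  1 Nasal Assimilation: no change — [yilezifke]
  2 Final Obstruent Devoicing: no change — [yilezifke]
  3 Voicing Between Vowels: no change — [yilezifke]
  4 Medial Vowel Deletion: [yilezifke] → [ylezfke]
/zopoztid/:
  1 Nasal Assimilation: no change — [zopoztid]
  2 Final Obstruent Devoicing: [zopoztid] → [zopoztit]
  3 Voicing Between Vowels: [zopoztit] → [zoboztit]
  4 Medial Vowel Deletion: [zoboztit] → [zoboztt]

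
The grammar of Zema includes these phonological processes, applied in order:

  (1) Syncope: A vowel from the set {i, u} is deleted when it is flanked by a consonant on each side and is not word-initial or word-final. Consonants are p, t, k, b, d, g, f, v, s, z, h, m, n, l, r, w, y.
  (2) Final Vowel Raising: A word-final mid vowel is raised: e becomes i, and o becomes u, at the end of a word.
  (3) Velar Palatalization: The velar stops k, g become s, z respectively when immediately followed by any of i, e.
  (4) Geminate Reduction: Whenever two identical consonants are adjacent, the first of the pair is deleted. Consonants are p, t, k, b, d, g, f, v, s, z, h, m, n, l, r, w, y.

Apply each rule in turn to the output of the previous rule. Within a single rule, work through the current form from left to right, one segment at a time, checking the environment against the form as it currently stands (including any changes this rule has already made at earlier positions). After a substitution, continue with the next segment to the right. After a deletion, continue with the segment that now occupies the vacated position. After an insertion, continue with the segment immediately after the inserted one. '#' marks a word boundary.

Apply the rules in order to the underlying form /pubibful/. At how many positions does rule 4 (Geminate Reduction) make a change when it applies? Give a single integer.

1

(1) Syncope: [pubibful] → [pbbfl]
(2) Final Vowel Raising: no change — [pbbfl]
(3) Velar Palatalization: no change — [pbbfl]
(4) Geminate Reduction: [pbbfl] → [pbfl]
Rule 4 changed 1 position(s).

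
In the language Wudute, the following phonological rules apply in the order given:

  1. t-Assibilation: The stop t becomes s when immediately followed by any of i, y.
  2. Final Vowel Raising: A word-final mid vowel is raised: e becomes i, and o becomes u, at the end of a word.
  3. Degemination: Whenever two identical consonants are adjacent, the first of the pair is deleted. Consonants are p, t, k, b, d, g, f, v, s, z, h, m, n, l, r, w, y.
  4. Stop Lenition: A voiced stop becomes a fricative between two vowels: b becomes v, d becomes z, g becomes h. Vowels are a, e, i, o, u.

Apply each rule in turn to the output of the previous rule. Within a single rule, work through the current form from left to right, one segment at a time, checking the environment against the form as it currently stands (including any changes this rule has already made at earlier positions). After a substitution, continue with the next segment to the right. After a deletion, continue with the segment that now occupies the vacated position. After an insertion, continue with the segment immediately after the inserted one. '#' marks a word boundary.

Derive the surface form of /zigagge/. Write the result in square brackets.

1 t-Assibilation: no change — [zigagge]
2 Final Vowel Raising: [zigagge] → [zigaggi]
3 Degemination: [zigaggi] → [zigagi]
4 Stop Lenition: [zigagi] → [zihahi]

[zihahi]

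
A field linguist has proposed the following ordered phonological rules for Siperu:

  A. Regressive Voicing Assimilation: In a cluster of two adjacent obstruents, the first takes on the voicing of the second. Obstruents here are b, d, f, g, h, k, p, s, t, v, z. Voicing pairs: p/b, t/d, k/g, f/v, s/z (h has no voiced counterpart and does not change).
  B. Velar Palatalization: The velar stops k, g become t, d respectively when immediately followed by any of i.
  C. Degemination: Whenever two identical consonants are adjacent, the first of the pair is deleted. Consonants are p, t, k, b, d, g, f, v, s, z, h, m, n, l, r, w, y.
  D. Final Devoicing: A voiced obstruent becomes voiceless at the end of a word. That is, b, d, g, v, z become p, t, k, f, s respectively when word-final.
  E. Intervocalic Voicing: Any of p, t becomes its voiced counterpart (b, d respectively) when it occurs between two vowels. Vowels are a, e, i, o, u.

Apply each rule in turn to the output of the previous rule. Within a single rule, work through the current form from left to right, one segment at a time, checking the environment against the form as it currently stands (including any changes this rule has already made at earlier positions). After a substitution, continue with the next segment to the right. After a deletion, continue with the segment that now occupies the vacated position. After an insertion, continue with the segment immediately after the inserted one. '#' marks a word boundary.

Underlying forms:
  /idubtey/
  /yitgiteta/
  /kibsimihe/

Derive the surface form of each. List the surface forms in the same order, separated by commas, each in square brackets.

[iduptey], [yidideda], [tipsimihe]

/idubtey/:
  A Regressive Voicing Assimilation: [idubtey] → [iduptey]
  B Velar Palatalization: no change — [iduptey]
  C Degemination: no change — [iduptey]
  D Final Devoicing: no change — [iduptey]
  E Intervocalic Voicing: no change — [iduptey]
/yitgiteta/:
  A Regressive Voicing Assimilation: [yitgiteta] → [yidgiteta]
  B Velar Palatalization: [yidgiteta] → [yidditeta]
  C Degemination: [yidditeta] → [yiditeta]
  D Final Devoicing: no change — [yiditeta]
  E Intervocalic Voicing: [yiditeta] → [yidideda]
/kibsimihe/:
  A Regressive Voicing Assimilation: [kibsimihe] → [kipsimihe]
  B Velar Palatalization: [kipsimihe] → [tipsimihe]
  C Degemination: no change — [tipsimihe]
  D Final Devoicing: no change — [tipsimihe]
  E Intervocalic Voicing: no change — [tipsimihe]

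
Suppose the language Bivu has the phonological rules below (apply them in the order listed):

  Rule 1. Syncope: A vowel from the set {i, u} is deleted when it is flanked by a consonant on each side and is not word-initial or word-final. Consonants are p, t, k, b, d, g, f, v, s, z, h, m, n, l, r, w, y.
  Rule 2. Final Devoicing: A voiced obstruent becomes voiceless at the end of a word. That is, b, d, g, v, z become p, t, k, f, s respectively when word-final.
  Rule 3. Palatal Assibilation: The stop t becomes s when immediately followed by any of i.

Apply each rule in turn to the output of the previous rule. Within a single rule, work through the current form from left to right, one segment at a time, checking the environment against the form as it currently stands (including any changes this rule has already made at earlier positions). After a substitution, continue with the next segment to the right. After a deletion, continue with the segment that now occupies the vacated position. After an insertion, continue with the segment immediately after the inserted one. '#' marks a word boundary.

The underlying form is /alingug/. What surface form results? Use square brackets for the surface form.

Rule 1 Syncope: [alingug] → [alngg]
Rule 2 Final Devoicing: [alngg] → [alngk]
Rule 3 Palatal Assibilation: no change — [alngk]

[alngk]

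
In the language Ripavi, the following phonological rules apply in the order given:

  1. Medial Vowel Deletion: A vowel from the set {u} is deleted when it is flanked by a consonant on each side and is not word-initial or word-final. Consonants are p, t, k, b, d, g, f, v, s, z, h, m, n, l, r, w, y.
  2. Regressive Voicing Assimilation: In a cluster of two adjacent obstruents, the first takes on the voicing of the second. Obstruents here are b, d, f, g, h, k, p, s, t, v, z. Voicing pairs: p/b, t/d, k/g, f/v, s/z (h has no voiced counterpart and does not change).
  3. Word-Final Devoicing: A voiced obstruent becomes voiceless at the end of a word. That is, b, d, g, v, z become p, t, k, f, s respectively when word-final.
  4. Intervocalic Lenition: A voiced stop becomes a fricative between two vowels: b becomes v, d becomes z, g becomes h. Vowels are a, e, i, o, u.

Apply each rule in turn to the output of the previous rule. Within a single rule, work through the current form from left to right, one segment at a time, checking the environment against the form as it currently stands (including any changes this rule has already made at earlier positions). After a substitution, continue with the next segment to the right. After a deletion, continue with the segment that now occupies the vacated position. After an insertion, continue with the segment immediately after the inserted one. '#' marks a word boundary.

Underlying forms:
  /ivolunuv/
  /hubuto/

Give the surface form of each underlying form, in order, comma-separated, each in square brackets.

[ivolnf], [hpto]

/ivolunuv/:
  1 Medial Vowel Deletion: [ivolunuv] → [ivolnv]
  2 Regressive Voicing Assimilation: no change — [ivolnv]
  3 Word-Final Devoicing: [ivolnv] → [ivolnf]
  4 Intervocalic Lenition: no change — [ivolnf]
/hubuto/:
  1 Medial Vowel Deletion: [hubuto] → [hbto]
  2 Regressive Voicing Assimilation: [hbto] → [hpto]
  3 Word-Final Devoicing: no change — [hpto]
  4 Intervocalic Lenition: no change — [hpto]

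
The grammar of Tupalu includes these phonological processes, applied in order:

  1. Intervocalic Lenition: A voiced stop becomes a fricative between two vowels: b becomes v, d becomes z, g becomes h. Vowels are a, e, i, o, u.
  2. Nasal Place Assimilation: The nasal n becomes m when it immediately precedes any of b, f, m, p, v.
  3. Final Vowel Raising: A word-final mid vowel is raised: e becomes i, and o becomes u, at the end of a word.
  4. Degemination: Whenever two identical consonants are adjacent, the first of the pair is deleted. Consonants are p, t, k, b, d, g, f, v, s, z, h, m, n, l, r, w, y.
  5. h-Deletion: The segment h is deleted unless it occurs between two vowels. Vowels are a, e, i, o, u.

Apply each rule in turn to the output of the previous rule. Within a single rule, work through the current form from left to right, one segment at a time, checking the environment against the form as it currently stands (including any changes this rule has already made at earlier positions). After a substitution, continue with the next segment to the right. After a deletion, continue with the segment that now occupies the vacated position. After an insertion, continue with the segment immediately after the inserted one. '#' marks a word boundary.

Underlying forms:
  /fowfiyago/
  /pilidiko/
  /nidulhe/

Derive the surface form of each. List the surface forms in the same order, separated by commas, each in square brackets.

[fowfiyahu], [piliziku], [nizuli]

/fowfiyago/:
  1 Intervocalic Lenition: [fowfiyago] → [fowfiyaho]
  2 Nasal Place Assimilation: no change — [fowfiyaho]
  3 Final Vowel Raising: [fowfiyaho] → [fowfiyahu]
  4 Degemination: no change — [fowfiyahu]
  5 h-Deletion: no change — [fowfiyahu]
/pilidiko/:
  1 Intervocalic Lenition: [pilidiko] → [piliziko]
  2 Nasal Place Assimilation: no change — [piliziko]
  3 Final Vowel Raising: [piliziko] → [piliziku]
  4 Degemination: no change — [piliziku]
  5 h-Deletion: no change — [piliziku]
/nidulhe/:
  1 Intervocalic Lenition: [nidulhe] → [nizulhe]
  2 Nasal Place Assimilation: no change — [nizulhe]
  3 Final Vowel Raising: [nizulhe] → [nizulhi]
  4 Degemination: no change — [nizulhi]
  5 h-Deletion: [nizulhi] → [nizuli]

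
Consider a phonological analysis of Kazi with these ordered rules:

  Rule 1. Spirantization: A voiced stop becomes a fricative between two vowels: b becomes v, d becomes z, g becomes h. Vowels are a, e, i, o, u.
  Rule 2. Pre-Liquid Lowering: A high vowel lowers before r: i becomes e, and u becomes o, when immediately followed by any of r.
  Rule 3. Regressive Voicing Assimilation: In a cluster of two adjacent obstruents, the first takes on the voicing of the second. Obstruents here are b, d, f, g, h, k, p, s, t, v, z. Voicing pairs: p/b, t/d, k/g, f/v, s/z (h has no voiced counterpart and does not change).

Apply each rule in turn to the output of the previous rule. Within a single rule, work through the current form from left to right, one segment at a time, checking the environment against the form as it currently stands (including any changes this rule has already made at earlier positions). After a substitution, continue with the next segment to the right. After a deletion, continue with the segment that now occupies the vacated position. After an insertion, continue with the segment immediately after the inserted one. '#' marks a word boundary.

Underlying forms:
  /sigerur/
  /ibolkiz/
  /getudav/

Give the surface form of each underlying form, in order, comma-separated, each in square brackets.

[siheror], [ivolkiz], [getuzav]

/sigerur/:
  Rule 1 Spirantization: [sigerur] → [siherur]
  Rule 2 Pre-Liquid Lowering: [siherur] → [siheror]
  Rule 3 Regressive Voicing Assimilation: no change — [siheror]
/ibolkiz/:
  Rule 1 Spirantization: [ibolkiz] → [ivolkiz]
  Rule 2 Pre-Liquid Lowering: no change — [ivolkiz]
  Rule 3 Regressive Voicing Assimilation: no change — [ivolkiz]
/getudav/:
  Rule 1 Spirantization: [getudav] → [getuzav]
  Rule 2 Pre-Liquid Lowering: no change — [getuzav]
  Rule 3 Regressive Voicing Assimilation: no change — [getuzav]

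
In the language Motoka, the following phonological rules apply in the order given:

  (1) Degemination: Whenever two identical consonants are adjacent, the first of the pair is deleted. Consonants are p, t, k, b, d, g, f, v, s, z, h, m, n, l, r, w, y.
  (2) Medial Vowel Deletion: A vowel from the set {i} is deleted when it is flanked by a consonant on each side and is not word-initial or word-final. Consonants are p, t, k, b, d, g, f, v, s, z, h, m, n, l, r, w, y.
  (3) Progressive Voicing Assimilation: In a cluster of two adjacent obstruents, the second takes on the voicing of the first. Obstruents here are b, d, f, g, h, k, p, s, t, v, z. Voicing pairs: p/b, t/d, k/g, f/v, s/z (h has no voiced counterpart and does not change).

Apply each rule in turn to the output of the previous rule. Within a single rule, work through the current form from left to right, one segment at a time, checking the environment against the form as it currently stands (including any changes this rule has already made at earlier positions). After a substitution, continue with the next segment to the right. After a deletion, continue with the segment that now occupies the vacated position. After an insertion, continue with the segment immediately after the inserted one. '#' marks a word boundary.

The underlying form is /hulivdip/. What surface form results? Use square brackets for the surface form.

(1) Degemination: no change — [hulivdip]
(2) Medial Vowel Deletion: [hulivdip] → [hulvdp]
(3) Progressive Voicing Assimilation: [hulvdp] → [hulvdb]

[hulvdb]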